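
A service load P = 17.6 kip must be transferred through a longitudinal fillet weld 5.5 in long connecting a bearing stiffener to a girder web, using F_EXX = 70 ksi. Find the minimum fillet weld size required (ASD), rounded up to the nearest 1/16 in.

w = 1/4 in

Total weld length L = 5.5 in.
Required throat t_e = P × Ω / (0.6 F_EXX × L) = 17.6 × 2.0 / (0.6 × 70 × 5.5) = 0.1524 in.
Required leg w = t_e / 0.707 = 0.2155 in → use 1/4 in.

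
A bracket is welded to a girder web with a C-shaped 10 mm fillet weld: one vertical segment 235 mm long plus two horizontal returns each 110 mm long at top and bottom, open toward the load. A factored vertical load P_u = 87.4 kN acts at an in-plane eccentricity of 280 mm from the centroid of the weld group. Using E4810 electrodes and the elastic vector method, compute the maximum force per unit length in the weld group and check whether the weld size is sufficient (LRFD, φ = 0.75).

f_max ≈ 878 N/mm; adequate

E48XX → F_EXX = 480 MPa.
Total weld length L_w = 455 mm. Treat welds as unit-width lines.
Centroid: x̄ = 2×110×55 / 455 = 26.59 mm from the vertical weld.
Polar moment about centroid: J = I_x + I_y = [235³/12 + 2×110×117.5²] + [235×26.59² + 2(110³/12 + 110×28.41²)] = 4684000 mm³.
Direct shear f_v = P/L_w = 87.4×10³ / 455 = 192.1 N/mm (vertical).
Torsion M = P·e = 87.4×10³ × 280 = 24472000 N·mm.
Critical point at (x, y) = (83.41, 117.5) from centroid. f_tx = M·y/J = 613.8 N/mm; f_ty = M·x/J = 435.7 N/mm.
Resultant f_max = √[f_tx² + (f_v + f_ty)²] = √[613.8² + (192.1 + 435.7)²] = 878 N/mm.
Capacity per unit length: φr_n = 0.75 × 0.6 × 480 × (0.707 × 10) = 1527 N/mm.
878 ≤ 1527 → adequate.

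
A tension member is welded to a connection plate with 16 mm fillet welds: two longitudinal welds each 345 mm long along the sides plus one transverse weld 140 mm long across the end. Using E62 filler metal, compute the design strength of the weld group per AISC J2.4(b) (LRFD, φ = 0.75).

E62XX → F_EXX = 620 MPa.
t_e = 0.707 × 16 = 11.31 mm.
R_nwl = 0.6 × 620 × 11.31 × 690 × 10⁻³ = 2904 kN (longitudinal, 2 welds).
R_nwt = 0.6 × 620 × 11.31 × 140 × 10⁻³ = 589.1 kN (transverse, base value).
(i) R_nwl + R_nwt = 3493 kN; (ii) 0.85 R_nwl + 1.5 R_nwt = 3352 kN.
R_n = max = 3493 kN [governs: (i)]; φR_n = 2620 kN.

φR_n ≈ 2620 kN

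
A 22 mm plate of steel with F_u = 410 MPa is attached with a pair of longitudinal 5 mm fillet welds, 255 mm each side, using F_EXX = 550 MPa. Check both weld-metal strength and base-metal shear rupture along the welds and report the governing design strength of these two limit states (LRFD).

t_e = 0.707 × 5 = 3.535 mm; L = 510 mm.
Weld metal: φR_n = 0.75 × 0.6 × 550 × 3.535 × 510 × 10⁻³ = 446.2 kN.
Base metal (shear rupture): φR_n = 0.75 × 0.6 × 410 × 22 × 510 × 10⁻³ = 2070 kN.
Governing: weld metal.

φR_n ≈ 446 kN (weld metal governs)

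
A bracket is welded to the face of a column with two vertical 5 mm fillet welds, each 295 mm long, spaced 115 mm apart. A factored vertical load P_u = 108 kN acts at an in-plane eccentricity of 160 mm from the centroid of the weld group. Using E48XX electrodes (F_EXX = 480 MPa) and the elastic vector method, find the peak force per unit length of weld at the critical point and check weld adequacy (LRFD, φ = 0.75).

Total weld length L_w = 590 mm. Treat welds as unit-width lines.
Polar moment about centroid: J = 2[d³/12 + d(b/2)²] = 2[295³/12 + 295×57.5²] = 6229000 mm³.
Direct shear f_v = P/L_w = 108×10³ / 590 = 183.1 N/mm (vertical).
Torsion M = P·e = 108×10³ × 160 = 17280000 N·mm.
Critical point at (x, y) = (57.5, 147.5) from centroid. f_tx = M·y/J = 409.2 N/mm; f_ty = M·x/J = 159.5 N/mm.
Resultant f_max = √[f_tx² + (f_v + f_ty)²] = √[409.2² + (183.1 + 159.5)²] = 533.6 N/mm.
Capacity per unit length: φr_n = 0.75 × 0.6 × 480 × (0.707 × 5) = 763.6 N/mm.
533.6 ≤ 763.6 → adequate.

f_max ≈ 534 N/mm; adequate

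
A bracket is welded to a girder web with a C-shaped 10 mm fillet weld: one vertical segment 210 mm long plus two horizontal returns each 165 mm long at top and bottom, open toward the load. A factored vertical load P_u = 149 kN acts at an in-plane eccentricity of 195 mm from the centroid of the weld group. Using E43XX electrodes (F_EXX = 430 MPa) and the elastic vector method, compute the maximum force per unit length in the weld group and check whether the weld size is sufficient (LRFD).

Total weld length L_w = 540 mm. Treat welds as unit-width lines.
Centroid: x̄ = 2×165×82.5 / 540 = 50.42 mm from the vertical weld.
Polar moment about centroid: J = I_x + I_y = [210³/12 + 2×165×105²] + [210×50.42² + 2(165³/12 + 165×32.08²)] = 6032000 mm³.
Direct shear f_v = P/L_w = 149×10³ / 540 = 275.9 N/mm (vertical).
Torsion M = P·e = 149×10³ × 195 = 29055000 N·mm.
Critical point at (x, y) = (114.6, 105) from centroid. f_tx = M·y/J = 505.8 N/mm; f_ty = M·x/J = 551.9 N/mm.
Resultant f_max = √[f_tx² + (f_v + f_ty)²] = √[505.8² + (275.9 + 551.9)²] = 970.1 N/mm.
Capacity per unit length: φr_n = 0.75 × 0.6 × 430 × (0.707 × 10) = 1368 N/mm.
970.1 ≤ 1368 → adequate.

f_max ≈ 970 N/mm; adequate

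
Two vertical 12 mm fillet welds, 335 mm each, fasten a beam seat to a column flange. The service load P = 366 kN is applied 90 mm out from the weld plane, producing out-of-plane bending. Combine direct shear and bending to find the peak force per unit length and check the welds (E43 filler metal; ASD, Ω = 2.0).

E43XX → F_EXX = 430 MPa.
L_w = 2 × 335 = 670 mm; section modulus (unit throat) S = 2 × L²/6 = 37410 mm².
Direct shear f_v = P/L_w = 366×10³/670 = 546.3 N/mm.
Moment M = P × e = 366×10³ × 90 = 32940000 N·mm; bending f_b = M/S = 880.6 N/mm.
f_max = √(f_v² + f_b²) = √(546.3² + 880.6²) = 1036 N/mm.
r_n/Ω = (1/2.0) × 0.6 × 430 × (0.707 × 12) = 1094 N/mm → adequate.

f_max ≈ 1040 N/mm; adequate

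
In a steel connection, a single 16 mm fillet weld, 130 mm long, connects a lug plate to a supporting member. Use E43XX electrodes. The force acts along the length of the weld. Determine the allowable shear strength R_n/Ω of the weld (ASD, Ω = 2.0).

E43XX → F_EXX = 430 MPa.
Effective throat t_e = 0.707 × 16 = 11.31 mm.
Total length L = 130 mm; A_we = 11.31 × 130 = 1471 mm².
F_nw = 0.6 F_EXX = 0.6 × 430 = 258 MPa.
R_n = 258 × 1471 × 10⁻³ = 379.4 kN; R_n/Ω = 379.4/2.0 = 189.7 kN.

R_n/Ω ≈ 190 kN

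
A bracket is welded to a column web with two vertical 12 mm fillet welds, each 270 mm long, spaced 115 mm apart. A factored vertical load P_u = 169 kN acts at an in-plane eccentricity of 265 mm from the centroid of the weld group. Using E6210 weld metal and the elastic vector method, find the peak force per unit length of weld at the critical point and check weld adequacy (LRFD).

f_max ≈ 1450 N/mm; adequate

E62XX → F_EXX = 620 MPa.
Total weld length L_w = 540 mm. Treat welds as unit-width lines.
Polar moment about centroid: J = 2[d³/12 + d(b/2)²] = 2[270³/12 + 270×57.5²] = 5066000 mm³.
Direct shear f_v = P/L_w = 169×10³ / 540 = 313 N/mm (vertical).
Torsion M = P·e = 169×10³ × 265 = 44785000 N·mm.
Critical point at (x, y) = (57.5, 135) from centroid. f_tx = M·y/J = 1193 N/mm; f_ty = M·x/J = 508.3 N/mm.
Resultant f_max = √[f_tx² + (f_v + f_ty)²] = √[1193² + (313 + 508.3)²] = 1449 N/mm.
Capacity per unit length: φr_n = 0.75 × 0.6 × 620 × (0.707 × 12) = 2367 N/mm.
1449 ≤ 2367 → adequate.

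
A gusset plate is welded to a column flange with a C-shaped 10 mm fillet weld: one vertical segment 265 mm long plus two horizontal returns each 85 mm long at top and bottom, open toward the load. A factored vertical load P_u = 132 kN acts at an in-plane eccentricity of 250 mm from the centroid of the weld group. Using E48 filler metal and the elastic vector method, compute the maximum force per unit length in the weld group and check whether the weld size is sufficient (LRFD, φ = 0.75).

f_max ≈ 1190 N/mm; adequate

E48XX → F_EXX = 480 MPa.
Total weld length L_w = 435 mm. Treat welds as unit-width lines.
Centroid: x̄ = 2×85×42.5 / 435 = 16.61 mm from the vertical weld.
Polar moment about centroid: J = I_x + I_y = [265³/12 + 2×85×132.5²] + [265×16.61² + 2(85³/12 + 85×25.89²)] = 4825000 mm³.
Direct shear f_v = P/L_w = 132×10³ / 435 = 303.4 N/mm (vertical).
Torsion M = P·e = 132×10³ × 250 = 33000000 N·mm.
Critical point at (x, y) = (68.39, 132.5) from centroid. f_tx = M·y/J = 906.3 N/mm; f_ty = M·x/J = 467.8 N/mm.
Resultant f_max = √[f_tx² + (f_v + f_ty)²] = √[906.3² + (303.4 + 467.8)²] = 1190 N/mm.
Capacity per unit length: φr_n = 0.75 × 0.6 × 480 × (0.707 × 10) = 1527 N/mm.
1190 ≤ 1527 → adequate.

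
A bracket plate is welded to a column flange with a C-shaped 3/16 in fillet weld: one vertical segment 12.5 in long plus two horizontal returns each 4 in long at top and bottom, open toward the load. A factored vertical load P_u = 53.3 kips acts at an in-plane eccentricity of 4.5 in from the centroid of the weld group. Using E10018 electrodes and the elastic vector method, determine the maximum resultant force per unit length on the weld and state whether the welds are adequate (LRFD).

f_max ≈ 5.08 kip/in; adequate

E100XX → F_EXX = 100 ksi.
Total weld length L_w = 20.5 in. Treat welds as unit-width lines.
Centroid: x̄ = 2×4×2 / 20.5 = 0.7805 in from the vertical weld.
Polar moment about centroid: J = I_x + I_y = [12.5³/12 + 2×4×6.25²] + [12.5×0.7805² + 2(4³/12 + 4×1.22²)] = 505.4 in³.
Direct shear f_v = P/L_w = 53.3 / 20.5 = 2.6 kip/in (vertical).
Torsion M = P·e = 53.3 × 4.5 = 239.85 kip·in.
Critical point at (x, y) = (3.22, 6.25) from centroid. f_tx = M·y/J = 2.966 kip/in; f_ty = M·x/J = 1.528 kip/in.
Resultant f_max = √[f_tx² + (f_v + f_ty)²] = √[2.966² + (2.6 + 1.528)²] = 5.083 kip/in.
Capacity per unit length: φr_n = 0.75 × 0.6 × 100 × (0.707 × 0.1875) = 5.965 kip/in.
5.083 ≤ 5.965 → adequate.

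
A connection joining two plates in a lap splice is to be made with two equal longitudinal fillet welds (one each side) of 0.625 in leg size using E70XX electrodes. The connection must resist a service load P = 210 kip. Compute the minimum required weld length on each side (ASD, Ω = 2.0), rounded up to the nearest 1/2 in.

L = 11.5 in on each side

E70XX → F_EXX = 70 ksi.
Throat t_e = 0.707 × 0.625 = 0.4419 in.
r_n/Ω = (0.6 × 70 × 0.4419) / 2.0 = 9.279 kip/in.
L_req = P / (r_n/Ω) = 210 / 9.279 = 22.63 in total.
Per side: 22.63 / 2 = 11.32 in.
Round up → use L = 11.5 in on each side.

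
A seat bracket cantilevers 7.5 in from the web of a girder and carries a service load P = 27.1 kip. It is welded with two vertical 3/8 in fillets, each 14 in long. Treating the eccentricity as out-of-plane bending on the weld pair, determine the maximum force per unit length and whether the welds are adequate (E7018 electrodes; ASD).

f_max ≈ 3.26 kip/in; adequate

E70XX → F_EXX = 70 ksi.
L_w = 2 × 14 = 28 in; section modulus (unit throat) S = 2 × L²/6 = 65.33 in².
Direct shear f_v = P/L_w = 27.1/28 = 0.9679 kip/in.
Moment M = P × e = 27.1 × 7.5 = 203.25 kip·in; bending f_b = M/S = 3.111 kip/in.
f_max = √(f_v² + f_b²) = √(0.9679² + 3.111²) = 3.258 kip/in.
r_n/Ω = (1/2.0) × 0.6 × 70 × (0.707 × 0.375) = 5.568 kip/in → adequate.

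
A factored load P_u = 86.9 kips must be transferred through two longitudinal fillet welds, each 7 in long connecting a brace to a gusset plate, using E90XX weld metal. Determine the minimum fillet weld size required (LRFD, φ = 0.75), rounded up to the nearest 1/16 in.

E90XX → F_EXX = 90 ksi.
Total weld length L = 14 in.
Required throat t_e = P_u / (φ × 0.6 F_EXX × L) = 86.9 / (0.75 × 0.6 × 90 × 14) = 0.1533 in.
Required leg w = t_e / 0.707 = 0.2168 in → use 1/4 in.

w = 1/4 in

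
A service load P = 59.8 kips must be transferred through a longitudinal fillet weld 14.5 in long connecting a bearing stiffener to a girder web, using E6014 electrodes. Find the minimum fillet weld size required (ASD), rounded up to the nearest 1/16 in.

E60XX → F_EXX = 60 ksi.
Total weld length L = 14.5 in.
Required throat t_e = P × Ω / (0.6 F_EXX × L) = 59.8 × 2.0 / (0.6 × 60 × 14.5) = 0.2291 in.
Required leg w = t_e / 0.707 = 0.3241 in → use 3/8 in.

w = 3/8 in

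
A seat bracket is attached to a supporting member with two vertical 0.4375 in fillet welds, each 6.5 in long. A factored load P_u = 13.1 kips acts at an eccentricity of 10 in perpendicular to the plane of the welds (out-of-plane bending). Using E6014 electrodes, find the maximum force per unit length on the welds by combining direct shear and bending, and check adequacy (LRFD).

E60XX → F_EXX = 60 ksi.
L_w = 2 × 6.5 = 13 in; section modulus (unit throat) S = 2 × L²/6 = 14.08 in².
Direct shear f_v = P/L_w = 13.1/13 = 1.008 kip/in.
Moment M = P × e = 13.1 × 10 = 131 kip·in; bending f_b = M/S = 9.302 kip/in.
f_max = √(f_v² + f_b²) = √(1.008² + 9.302²) = 9.356 kip/in.
φr_n = 0.75 × 0.6 × 60 × (0.707 × 0.4375) = 8.351 kip/in → NOT adequate.

f_max ≈ 9.36 kip/in; NOT adequate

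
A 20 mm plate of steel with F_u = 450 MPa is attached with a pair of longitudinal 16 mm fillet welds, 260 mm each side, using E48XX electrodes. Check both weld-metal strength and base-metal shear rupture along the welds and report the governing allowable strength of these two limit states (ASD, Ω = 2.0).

E48XX → F_EXX = 480 MPa.
t_e = 0.707 × 16 = 11.31 mm; L = 520 mm.
Weld metal: R_n/Ω = (1/2.0) × 0.6 × 480 × 11.31 × 520 × 10⁻³ = 847 kN.
Base metal (shear rupture): R_n/Ω = (1/2.0) × 0.6 × 450 × 20 × 520 × 10⁻³ = 1404 kN.
Governing: weld metal.

R_n/Ω ≈ 847 kN (weld metal governs)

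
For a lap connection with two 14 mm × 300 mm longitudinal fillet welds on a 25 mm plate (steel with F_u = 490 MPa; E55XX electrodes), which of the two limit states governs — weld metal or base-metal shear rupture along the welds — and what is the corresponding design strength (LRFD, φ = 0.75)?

E55XX → F_EXX = 550 MPa.
t_e = 0.707 × 14 = 9.898 mm; L = 600 mm.
Weld metal: φR_n = 0.75 × 0.6 × 550 × 9.898 × 600 × 10⁻³ = 1470 kN.
Base metal (shear rupture): φR_n = 0.75 × 0.6 × 490 × 25 × 600 × 10⁻³ = 3308 kN.
Governing: weld metal.

φR_n ≈ 1470 kN (weld metal governs)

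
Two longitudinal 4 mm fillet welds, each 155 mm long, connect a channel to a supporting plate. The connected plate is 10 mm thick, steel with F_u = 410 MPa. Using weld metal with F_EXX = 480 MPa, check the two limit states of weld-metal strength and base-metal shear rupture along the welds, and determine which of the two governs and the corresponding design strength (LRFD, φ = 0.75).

φR_n ≈ 189 kN (weld metal governs)

t_e = 0.707 × 4 = 2.828 mm; L = 310 mm.
Weld metal: φR_n = 0.75 × 0.6 × 480 × 2.828 × 310 × 10⁻³ = 189.4 kN.
Base metal (shear rupture): φR_n = 0.75 × 0.6 × 410 × 10 × 310 × 10⁻³ = 572 kN.
Governing: weld metal.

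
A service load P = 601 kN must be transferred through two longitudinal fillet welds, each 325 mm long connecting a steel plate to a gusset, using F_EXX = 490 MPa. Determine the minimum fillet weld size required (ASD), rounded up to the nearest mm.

w = 9 mm

Total weld length L = 650 mm.
Required throat t_e = P × Ω / (0.6 F_EXX × L) = 601 × 2.0 / (0.6 × 490 × 650 × 10⁻³) = 6.29 mm.
Required leg w = t_e / 0.707 = 8.897 mm → use 9 mm.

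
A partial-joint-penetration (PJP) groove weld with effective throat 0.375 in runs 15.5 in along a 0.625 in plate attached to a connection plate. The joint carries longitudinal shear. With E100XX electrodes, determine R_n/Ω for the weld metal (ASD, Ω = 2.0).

R_n/Ω ≈ 174 kip

E100XX → F_EXX = 100 ksi.
Effective throat (given) t_e = 0.375 in.
A_we = 0.375 × 15.5 = 5.812 in².
F_nw = 0.6 F_EXX = 60 ksi.
R_n/Ω = (60 × 5.812) / 2.0 = 174.4 kip.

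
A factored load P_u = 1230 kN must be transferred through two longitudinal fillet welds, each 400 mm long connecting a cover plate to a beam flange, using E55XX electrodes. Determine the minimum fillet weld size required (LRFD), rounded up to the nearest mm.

E55XX → F_EXX = 550 MPa.
Total weld length L = 800 mm.
Required throat t_e = P_u / (φ × 0.6 F_EXX × L) = 1230 / (0.75 × 0.6 × 550 × 800 × 10⁻³) = 6.212 mm.
Required leg w = t_e / 0.707 = 8.787 mm → use 9 mm.

w = 9 mm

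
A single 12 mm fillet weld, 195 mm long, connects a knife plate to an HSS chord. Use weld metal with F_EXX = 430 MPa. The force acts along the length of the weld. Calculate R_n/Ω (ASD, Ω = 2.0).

R_n/Ω ≈ 213 kN

Effective throat t_e = 0.707 × 12 = 8.484 mm.
Total length L = 195 mm; A_we = 8.484 × 195 = 1654 mm².
F_nw = 0.6 F_EXX = 0.6 × 430 = 258 MPa.
R_n = 258 × 1654 × 10⁻³ = 426.8 kN; R_n/Ω = 426.8/2.0 = 213.4 kN.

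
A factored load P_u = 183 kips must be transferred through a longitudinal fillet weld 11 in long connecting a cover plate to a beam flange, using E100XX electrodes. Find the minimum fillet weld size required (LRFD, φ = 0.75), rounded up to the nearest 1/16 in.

w = 9/16 in

E100XX → F_EXX = 100 ksi.
Total weld length L = 11 in.
Required throat t_e = P_u / (φ × 0.6 F_EXX × L) = 183 / (0.75 × 0.6 × 100 × 11) = 0.3697 in.
Required leg w = t_e / 0.707 = 0.5229 in → use 9/16 in.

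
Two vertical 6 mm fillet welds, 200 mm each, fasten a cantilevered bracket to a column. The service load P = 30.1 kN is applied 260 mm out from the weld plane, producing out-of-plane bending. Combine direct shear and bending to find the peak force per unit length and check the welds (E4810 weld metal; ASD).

f_max ≈ 592 N/mm; adequate

E48XX → F_EXX = 480 MPa.
L_w = 2 × 200 = 400 mm; section modulus (unit throat) S = 2 × L²/6 = 13330 mm².
Direct shear f_v = P/L_w = 30.1×10³/400 = 75.25 N/mm.
Moment M = P × e = 30.1×10³ × 260 = 7826000 N·mm; bending f_b = M/S = 586.9 N/mm.
f_max = √(f_v² + f_b²) = √(75.25² + 586.9²) = 591.8 N/mm.
r_n/Ω = (1/2.0) × 0.6 × 480 × (0.707 × 6) = 610.8 N/mm → adequate.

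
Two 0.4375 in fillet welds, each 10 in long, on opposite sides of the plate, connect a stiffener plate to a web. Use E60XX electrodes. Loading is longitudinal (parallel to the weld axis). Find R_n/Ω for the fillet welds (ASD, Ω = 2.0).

R_n/Ω ≈ 111 kips

E60XX → F_EXX = 60 ksi.
Effective throat t_e = 0.707 × 0.4375 = 0.3093 in.
Total length L = 20 in; A_we = 0.3093 × 20 = 6.186 in².
F_nw = 0.6 F_EXX = 0.6 × 60 = 36 ksi.
R_n = 36 × 6.186 = 222.7 kips; R_n/Ω = 222.7/2.0 = 111.4 kips.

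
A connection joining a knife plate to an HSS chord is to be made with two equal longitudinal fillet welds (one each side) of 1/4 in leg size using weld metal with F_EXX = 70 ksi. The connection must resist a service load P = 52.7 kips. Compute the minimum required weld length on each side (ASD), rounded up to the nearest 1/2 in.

L = 7.5 in on each side

Throat t_e = 0.707 × 0.25 = 0.1767 in.
r_n/Ω = (0.6 × 70 × 0.1767) / 2.0 = 3.712 kip/in.
L_req = P / (r_n/Ω) = 52.7 / 3.712 = 14.2 in total.
Per side: 14.2 / 2 = 7.099 in.
Round up → use L = 7.5 in on each side.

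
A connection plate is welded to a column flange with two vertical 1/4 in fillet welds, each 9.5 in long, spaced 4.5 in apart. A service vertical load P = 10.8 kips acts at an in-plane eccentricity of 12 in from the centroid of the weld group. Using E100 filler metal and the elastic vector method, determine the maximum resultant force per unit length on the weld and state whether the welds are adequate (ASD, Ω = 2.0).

f_max ≈ 3.13 kip/in; adequate

E100XX → F_EXX = 100 ksi.
Total weld length L_w = 19 in. Treat welds as unit-width lines.
Polar moment about centroid: J = 2[d³/12 + d(b/2)²] = 2[9.5³/12 + 9.5×2.25²] = 239.1 in³.
Direct shear f_v = P/L_w = 10.8 / 19 = 0.5684 kip/in (vertical).
Torsion M = P·e = 10.8 × 12 = 129.6 kip·in.
Critical point at (x, y) = (2.25, 4.75) from centroid. f_tx = M·y/J = 2.575 kip/in; f_ty = M·x/J = 1.22 kip/in.
Resultant f_max = √[f_tx² + (f_v + f_ty)²] = √[2.575² + (0.5684 + 1.22)²] = 3.135 kip/in.
Capacity per unit length: r_n/Ω = (1/2.0) × 0.6 × 100 × (0.707 × 0.25) = 5.302 kip/in.
3.135 ≤ 5.302 → adequate.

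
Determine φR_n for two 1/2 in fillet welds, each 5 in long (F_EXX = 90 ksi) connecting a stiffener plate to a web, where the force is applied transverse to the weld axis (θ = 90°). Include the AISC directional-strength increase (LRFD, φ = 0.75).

t_e = 0.707 × 0.5 = 0.3535 in; A_we = 0.3535 × 10 = 3.535 in².
Directional factor: 1.0 + 0.5 sin^1.5(90°) = 1.5.
F_nw = 0.6 × 90 × 1.5 = 81 ksi.
φR_n = 0.75 × 81 × 3.535 = 214.8 kip.

φR_n ≈ 215 kip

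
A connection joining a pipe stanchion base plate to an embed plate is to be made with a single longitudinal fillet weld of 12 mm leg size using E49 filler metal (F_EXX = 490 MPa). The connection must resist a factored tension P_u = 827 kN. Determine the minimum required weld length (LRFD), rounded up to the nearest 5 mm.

L = 445 mm

Throat t_e = 0.707 × 12 = 8.484 mm.
φr_n = 0.75 × 0.6 × 490 × 8.484 × 10⁻³ = 1.871 kN/mm.
L_req = P_u / φr_n = 827 / 1.871 = 442.1 mm total.
Round up → use L = 445 mm.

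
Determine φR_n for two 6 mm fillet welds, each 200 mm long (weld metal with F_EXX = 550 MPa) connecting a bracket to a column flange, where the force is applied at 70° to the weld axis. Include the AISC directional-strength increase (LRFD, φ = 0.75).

φR_n ≈ 611 kN

t_e = 0.707 × 6 = 4.242 mm; A_we = 4.242 × 400 = 1697 mm².
Directional factor: 1.0 + 0.5 sin^1.5(70°) = 1.455.
F_nw = 0.6 × 550 × 1.455 = 480.3 MPa.
φR_n = 0.75 × 480.3 × 1697 × 10⁻³ = 611.2 kN.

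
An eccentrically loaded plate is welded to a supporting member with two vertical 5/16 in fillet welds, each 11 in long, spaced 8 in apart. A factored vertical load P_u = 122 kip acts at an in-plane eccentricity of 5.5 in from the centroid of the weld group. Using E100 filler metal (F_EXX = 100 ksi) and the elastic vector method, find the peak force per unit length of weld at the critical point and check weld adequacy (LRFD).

Total weld length L_w = 22 in. Treat welds as unit-width lines.
Polar moment about centroid: J = 2[d³/12 + d(b/2)²] = 2[11³/12 + 11×4²] = 573.8 in³.
Direct shear f_v = P/L_w = 122 / 22 = 5.545 kip/in (vertical).
Torsion M = P·e = 122 × 5.5 = 671 kip·in.
Critical point at (x, y) = (4, 5.5) from centroid. f_tx = M·y/J = 6.431 kip/in; f_ty = M·x/J = 4.677 kip/in.
Resultant f_max = √[f_tx² + (f_v + f_ty)²] = √[6.431² + (5.545 + 4.677)²] = 12.08 kip/in.
Capacity per unit length: φr_n = 0.75 × 0.6 × 100 × (0.707 × 0.3125) = 9.942 kip/in.
12.08 > 9.942 → NOT adequate.

f_max ≈ 12.1 kip/in; NOT adequate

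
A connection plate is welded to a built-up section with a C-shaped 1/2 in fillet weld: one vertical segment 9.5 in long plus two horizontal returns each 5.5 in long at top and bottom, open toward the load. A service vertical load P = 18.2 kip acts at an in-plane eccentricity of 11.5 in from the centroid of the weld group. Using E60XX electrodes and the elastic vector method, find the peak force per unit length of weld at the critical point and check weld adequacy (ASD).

E60XX → F_EXX = 60 ksi.
Total weld length L_w = 20.5 in. Treat welds as unit-width lines.
Centroid: x̄ = 2×5.5×2.75 / 20.5 = 1.476 in from the vertical weld.
Polar moment about centroid: J = I_x + I_y = [9.5³/12 + 2×5.5×4.75²] + [9.5×1.476² + 2(5.5³/12 + 5.5×1.274²)] = 385.9 in³.
Direct shear f_v = P/L_w = 18.2 / 20.5 = 0.8878 kip/in (vertical).
Torsion M = P·e = 18.2 × 11.5 = 209.3 kip·in.
Critical point at (x, y) = (4.024, 4.75) from centroid. f_tx = M·y/J = 2.576 kip/in; f_ty = M·x/J = 2.183 kip/in.
Resultant f_max = √[f_tx² + (f_v + f_ty)²] = √[2.576² + (0.8878 + 2.183)²] = 4.008 kip/in.
Capacity per unit length: r_n/Ω = (1/2.0) × 0.6 × 60 × (0.707 × 0.5) = 6.363 kip/in.
4.008 ≤ 6.363 → adequate.

f_max ≈ 4.01 kip/in; adequate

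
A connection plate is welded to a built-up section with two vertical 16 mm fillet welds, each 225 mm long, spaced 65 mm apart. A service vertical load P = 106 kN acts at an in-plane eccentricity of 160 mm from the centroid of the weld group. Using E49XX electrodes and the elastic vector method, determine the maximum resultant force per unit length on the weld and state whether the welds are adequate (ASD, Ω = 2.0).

f_max ≈ 930 N/mm; adequate

E49XX → F_EXX = 490 MPa.
Total weld length L_w = 450 mm. Treat welds as unit-width lines.
Polar moment about centroid: J = 2[d³/12 + d(b/2)²] = 2[225³/12 + 225×32.5²] = 2374000 mm³.
Direct shear f_v = P/L_w = 106×10³ / 450 = 235.6 N/mm (vertical).
Torsion M = P·e = 106×10³ × 160 = 16960000 N·mm.
Critical point at (x, y) = (32.5, 112.5) from centroid. f_tx = M·y/J = 803.8 N/mm; f_ty = M·x/J = 232.2 N/mm.
Resultant f_max = √[f_tx² + (f_v + f_ty)²] = √[803.8² + (235.6 + 232.2)²] = 930 N/mm.
Capacity per unit length: r_n/Ω = (1/2.0) × 0.6 × 490 × (0.707 × 16) = 1663 N/mm.
930 ≤ 1663 → adequate.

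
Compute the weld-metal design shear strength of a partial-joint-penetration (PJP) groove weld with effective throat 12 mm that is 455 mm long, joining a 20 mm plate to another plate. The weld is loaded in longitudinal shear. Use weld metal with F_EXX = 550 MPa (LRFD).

φR_n ≈ 1350 kN

Effective throat (given) t_e = 12 mm.
A_we = 12 × 455 = 5460 mm².
F_nw = 0.6 F_EXX = 330 MPa.
φR_n = 0.75 × 330 × 5460 × 10⁻³ = 1351 kN.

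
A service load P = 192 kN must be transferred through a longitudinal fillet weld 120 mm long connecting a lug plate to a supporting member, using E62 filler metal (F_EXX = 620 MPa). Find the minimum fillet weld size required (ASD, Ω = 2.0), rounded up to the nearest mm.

w = 13 mm

Total weld length L = 120 mm.
Required throat t_e = P × Ω / (0.6 F_EXX × L) = 192 × 2.0 / (0.6 × 620 × 120 × 10⁻³) = 8.602 mm.
Required leg w = t_e / 0.707 = 12.17 mm → use 13 mm.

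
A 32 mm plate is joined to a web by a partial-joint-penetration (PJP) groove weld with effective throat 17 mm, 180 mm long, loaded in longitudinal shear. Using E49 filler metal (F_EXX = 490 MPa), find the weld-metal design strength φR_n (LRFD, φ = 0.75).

φR_n ≈ 675 kN

Effective throat (given) t_e = 17 mm.
A_we = 17 × 180 = 3060 mm².
F_nw = 0.6 F_EXX = 294 MPa.
φR_n = 0.75 × 294 × 3060 × 10⁻³ = 674.7 kN.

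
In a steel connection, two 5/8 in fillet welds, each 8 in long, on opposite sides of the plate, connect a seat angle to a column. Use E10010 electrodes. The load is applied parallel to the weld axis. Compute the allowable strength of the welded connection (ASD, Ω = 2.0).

R_n/Ω ≈ 212 kip

E100XX → F_EXX = 100 ksi.
Effective throat t_e = 0.707 × 0.625 = 0.4419 in.
Total length L = 16 in; A_we = 0.4419 × 16 = 7.07 in².
F_nw = 0.6 F_EXX = 0.6 × 100 = 60 ksi.
R_n = 60 × 7.07 = 424.2 kip; R_n/Ω = 424.2/2.0 = 212.1 kip.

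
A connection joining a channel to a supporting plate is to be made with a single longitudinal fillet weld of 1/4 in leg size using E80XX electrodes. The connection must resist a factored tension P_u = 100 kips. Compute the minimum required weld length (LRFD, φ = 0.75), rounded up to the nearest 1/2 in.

L = 16 in

E80XX → F_EXX = 80 ksi.
Throat t_e = 0.707 × 0.25 = 0.1767 in.
φr_n = 0.75 × 0.6 × 80 × 0.1767 = 6.363 kips/in.
L_req = P_u / φr_n = 100 / 6.363 = 15.72 in total.
Round up → use L = 16 in.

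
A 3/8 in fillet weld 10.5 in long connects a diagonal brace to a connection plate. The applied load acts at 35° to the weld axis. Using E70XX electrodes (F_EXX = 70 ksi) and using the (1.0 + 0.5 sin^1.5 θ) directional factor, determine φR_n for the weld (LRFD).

φR_n ≈ 107 kips

t_e = 0.707 × 0.375 = 0.2651 in; A_we = 0.2651 × 10.5 = 2.784 in².
Directional factor: 1.0 + 0.5 sin^1.5(35°) = 1.217.
F_nw = 0.6 × 70 × 1.217 = 51.12 ksi.
φR_n = 0.75 × 51.12 × 2.784 = 106.7 kips.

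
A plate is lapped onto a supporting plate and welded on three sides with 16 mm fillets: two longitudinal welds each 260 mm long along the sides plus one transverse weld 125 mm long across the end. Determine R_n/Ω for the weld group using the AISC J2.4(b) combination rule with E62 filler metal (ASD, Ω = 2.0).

R_n/Ω ≈ 1360 kN

E62XX → F_EXX = 620 MPa.
t_e = 0.707 × 16 = 11.31 mm.
R_nwl = 0.6 × 620 × 11.31 × 520 × 10⁻³ = 2188 kN (longitudinal, 2 welds).
R_nwt = 0.6 × 620 × 11.31 × 125 × 10⁻³ = 526 kN (transverse, base value).
(i) R_nwl + R_nwt = 2714 kN; (ii) 0.85 R_nwl + 1.5 R_nwt = 2649 kN.
R_n = max = 2714 kN [governs: (i)]; R_n/Ω = 1357 kN.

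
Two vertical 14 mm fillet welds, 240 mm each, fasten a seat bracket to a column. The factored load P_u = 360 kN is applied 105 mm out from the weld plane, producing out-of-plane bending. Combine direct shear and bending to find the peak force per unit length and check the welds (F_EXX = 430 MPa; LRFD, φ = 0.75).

f_max ≈ 2110 N/mm; NOT adequate

L_w = 2 × 240 = 480 mm; section modulus (unit throat) S = 2 × L²/6 = 19200 mm².
Direct shear f_v = P/L_w = 360×10³/480 = 750 N/mm.
Moment M = P × e = 360×10³ × 105 = 37800000 N·mm; bending f_b = M/S = 1969 N/mm.
f_max = √(f_v² + f_b²) = √(750² + 1969²) = 2107 N/mm.
φr_n = 0.75 × 0.6 × 430 × (0.707 × 14) = 1915 N/mm → NOT adequate.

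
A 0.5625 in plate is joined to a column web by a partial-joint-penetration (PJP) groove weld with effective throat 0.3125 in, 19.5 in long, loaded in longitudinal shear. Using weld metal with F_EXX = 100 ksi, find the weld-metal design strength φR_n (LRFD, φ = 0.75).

φR_n ≈ 274 kips

Effective throat (given) t_e = 0.3125 in.
A_we = 0.3125 × 19.5 = 6.094 in².
F_nw = 0.6 F_EXX = 60 ksi.
φR_n = 0.75 × 60 × 6.094 = 274.2 kips.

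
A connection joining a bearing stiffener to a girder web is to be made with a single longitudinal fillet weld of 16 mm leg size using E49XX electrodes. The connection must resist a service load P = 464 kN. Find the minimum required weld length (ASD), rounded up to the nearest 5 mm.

L = 280 mm

E49XX → F_EXX = 490 MPa.
Throat t_e = 0.707 × 16 = 11.31 mm.
r_n/Ω = (0.6 × 490 × 11.31) / 2.0 = 1663 N/mm = 1.663 kN/mm.
L_req = P / (r_n/Ω) = 464 / 1.663 = 279 mm total.
Round up → use L = 280 mm.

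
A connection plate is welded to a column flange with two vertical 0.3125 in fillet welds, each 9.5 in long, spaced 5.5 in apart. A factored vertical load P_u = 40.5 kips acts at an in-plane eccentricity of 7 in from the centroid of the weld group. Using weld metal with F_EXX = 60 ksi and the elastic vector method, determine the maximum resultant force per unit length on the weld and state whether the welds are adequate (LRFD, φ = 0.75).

f_max ≈ 6.75 kip/in; NOT adequate

Total weld length L_w = 19 in. Treat welds as unit-width lines.
Polar moment about centroid: J = 2[d³/12 + d(b/2)²] = 2[9.5³/12 + 9.5×2.75²] = 286.6 in³.
Direct shear f_v = P/L_w = 40.5 / 19 = 2.132 kip/in (vertical).
Torsion M = P·e = 40.5 × 7 = 283.5 kip·in.
Critical point at (x, y) = (2.75, 4.75) from centroid. f_tx = M·y/J = 4.699 kip/in; f_ty = M·x/J = 2.72 kip/in.
Resultant f_max = √[f_tx² + (f_v + f_ty)²] = √[4.699² + (2.132 + 2.72)²] = 6.754 kip/in.
Capacity per unit length: φr_n = 0.75 × 0.6 × 60 × (0.707 × 0.3125) = 5.965 kip/in.
6.754 > 5.965 → NOT adequate.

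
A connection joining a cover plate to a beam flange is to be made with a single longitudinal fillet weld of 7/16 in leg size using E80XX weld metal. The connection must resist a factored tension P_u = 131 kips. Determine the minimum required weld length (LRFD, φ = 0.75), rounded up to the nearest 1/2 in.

E80XX → F_EXX = 80 ksi.
Throat t_e = 0.707 × 0.4375 = 0.3093 in.
φr_n = 0.75 × 0.6 × 80 × 0.3093 = 11.14 kips/in.
L_req = P_u / φr_n = 131 / 11.14 = 11.76 in total.
Round up → use L = 12 in.

L = 12 in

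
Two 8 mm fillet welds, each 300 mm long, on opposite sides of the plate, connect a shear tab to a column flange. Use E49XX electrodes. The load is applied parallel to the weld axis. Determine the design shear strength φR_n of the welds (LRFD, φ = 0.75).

E49XX → F_EXX = 490 MPa.
Effective throat t_e = 0.707 × 8 = 5.656 mm.
Total length L = 600 mm; A_we = 5.656 × 600 = 3394 mm².
F_nw = 0.6 F_EXX = 0.6 × 490 = 294 MPa.
φR_n = 0.75 × 294 × 3394 × 10⁻³ = 748.3 kN.

φR_n ≈ 748 kN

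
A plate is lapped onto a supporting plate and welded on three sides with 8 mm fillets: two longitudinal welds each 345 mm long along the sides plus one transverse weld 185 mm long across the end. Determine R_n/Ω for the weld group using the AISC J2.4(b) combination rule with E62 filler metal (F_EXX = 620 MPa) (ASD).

t_e = 0.707 × 8 = 5.656 mm.
R_nwl = 0.6 × 620 × 5.656 × 690 × 10⁻³ = 1452 kN (longitudinal, 2 welds).
R_nwt = 0.6 × 620 × 5.656 × 185 × 10⁻³ = 389.2 kN (transverse, base value).
(i) R_nwl + R_nwt = 1841 kN; (ii) 0.85 R_nwl + 1.5 R_nwt = 1818 kN.
R_n = max = 1841 kN [governs: (i)]; R_n/Ω = 920.5 kN.

R_n/Ω ≈ 921 kN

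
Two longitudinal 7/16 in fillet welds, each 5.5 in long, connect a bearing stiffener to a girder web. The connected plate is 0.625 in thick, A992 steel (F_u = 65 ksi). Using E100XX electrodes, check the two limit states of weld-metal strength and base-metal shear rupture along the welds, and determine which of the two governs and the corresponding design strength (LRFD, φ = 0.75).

φR_n ≈ 153 kips (weld metal governs)

E100XX → F_EXX = 100 ksi.
t_e = 0.707 × 0.4375 = 0.3093 in; L = 11 in.
Weld metal: φR_n = 0.75 × 0.6 × 100 × 0.3093 × 11 = 153.1 kips.
Base metal (shear rupture): φR_n = 0.75 × 0.6 × 65 × 0.625 × 11 = 201.1 kips.
Governing: weld metal.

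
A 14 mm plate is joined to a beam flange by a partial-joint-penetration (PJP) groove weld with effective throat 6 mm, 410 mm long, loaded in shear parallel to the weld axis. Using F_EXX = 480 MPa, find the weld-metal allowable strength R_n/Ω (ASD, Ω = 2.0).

R_n/Ω ≈ 354 kN

Effective throat (given) t_e = 6 mm.
A_we = 6 × 410 = 2460 mm².
F_nw = 0.6 F_EXX = 288 MPa.
R_n/Ω = (288 × 2460) / 2.0 × 10⁻³ = 354.2 kN.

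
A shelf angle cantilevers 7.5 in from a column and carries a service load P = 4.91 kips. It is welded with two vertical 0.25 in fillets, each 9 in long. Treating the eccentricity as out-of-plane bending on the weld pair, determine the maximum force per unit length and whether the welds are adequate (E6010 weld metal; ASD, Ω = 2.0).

E60XX → F_EXX = 60 ksi.
L_w = 2 × 9 = 18 in; section modulus (unit throat) S = 2 × L²/6 = 27 in².
Direct shear f_v = P/L_w = 4.91/18 = 0.2728 kip/in.
Moment M = P × e = 4.91 × 7.5 = 36.825 kip·in; bending f_b = M/S = 1.364 kip/in.
f_max = √(f_v² + f_b²) = √(0.2728² + 1.364²) = 1.391 kip/in.
r_n/Ω = (1/2.0) × 0.6 × 60 × (0.707 × 0.25) = 3.181 kip/in → adequate.

f_max ≈ 1.39 kip/in; adequate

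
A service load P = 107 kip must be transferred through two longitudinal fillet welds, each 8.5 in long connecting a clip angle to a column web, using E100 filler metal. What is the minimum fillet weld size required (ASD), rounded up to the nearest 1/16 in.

E100XX → F_EXX = 100 ksi.
Total weld length L = 17 in.
Required throat t_e = P × Ω / (0.6 F_EXX × L) = 107 × 2.0 / (0.6 × 100 × 17) = 0.2098 in.
Required leg w = t_e / 0.707 = 0.2968 in → use 5/16 in.

w = 5/16 in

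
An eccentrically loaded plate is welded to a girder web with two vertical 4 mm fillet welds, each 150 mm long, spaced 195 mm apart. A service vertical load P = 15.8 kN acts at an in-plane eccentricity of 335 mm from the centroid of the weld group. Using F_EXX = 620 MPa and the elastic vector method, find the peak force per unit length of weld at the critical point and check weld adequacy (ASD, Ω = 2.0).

Total weld length L_w = 300 mm. Treat welds as unit-width lines.
Polar moment about centroid: J = 2[d³/12 + d(b/2)²] = 2[150³/12 + 150×97.5²] = 3414000 mm³.
Direct shear f_v = P/L_w = 15.8×10³ / 300 = 52.67 N/mm (vertical).
Torsion M = P·e = 15.8×10³ × 335 = 5293000 N·mm.
Critical point at (x, y) = (97.5, 75) from centroid. f_tx = M·y/J = 116.3 N/mm; f_ty = M·x/J = 151.1 N/mm.
Resultant f_max = √[f_tx² + (f_v + f_ty)²] = √[116.3² + (52.67 + 151.1)²] = 234.6 N/mm.
Capacity per unit length: r_n/Ω = (1/2.0) × 0.6 × 620 × (0.707 × 4) = 526 N/mm.
234.6 ≤ 526 → adequate.

f_max ≈ 235 N/mm; adequate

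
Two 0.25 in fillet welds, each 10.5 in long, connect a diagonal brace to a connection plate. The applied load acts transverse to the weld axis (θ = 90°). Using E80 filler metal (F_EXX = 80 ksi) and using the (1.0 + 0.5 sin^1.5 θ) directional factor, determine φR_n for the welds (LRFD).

t_e = 0.707 × 0.25 = 0.1767 in; A_we = 0.1767 × 21 = 3.712 in².
Directional factor: 1.0 + 0.5 sin^1.5(90°) = 1.5.
F_nw = 0.6 × 80 × 1.5 = 72 ksi.
φR_n = 0.75 × 72 × 3.712 = 200.4 kips.

φR_n ≈ 200 kips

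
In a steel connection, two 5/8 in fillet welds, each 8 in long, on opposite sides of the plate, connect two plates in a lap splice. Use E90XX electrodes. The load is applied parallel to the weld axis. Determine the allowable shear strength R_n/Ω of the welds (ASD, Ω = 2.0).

R_n/Ω ≈ 191 kip

E90XX → F_EXX = 90 ksi.
Effective throat t_e = 0.707 × 0.625 = 0.4419 in.
Total length L = 16 in; A_we = 0.4419 × 16 = 7.07 in².
F_nw = 0.6 F_EXX = 0.6 × 90 = 54 ksi.
R_n = 54 × 7.07 = 381.8 kip; R_n/Ω = 381.8/2.0 = 190.9 kip.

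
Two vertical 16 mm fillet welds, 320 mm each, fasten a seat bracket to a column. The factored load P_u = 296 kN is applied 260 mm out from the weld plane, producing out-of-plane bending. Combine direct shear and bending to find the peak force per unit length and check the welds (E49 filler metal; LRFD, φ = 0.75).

f_max ≈ 2300 N/mm; adequate

E49XX → F_EXX = 490 MPa.
L_w = 2 × 320 = 640 mm; section modulus (unit throat) S = 2 × L²/6 = 34130 mm².
Direct shear f_v = P/L_w = 296×10³/640 = 462.5 N/mm.
Moment M = P × e = 296×10³ × 260 = 76960000 N·mm; bending f_b = M/S = 2255 N/mm.
f_max = √(f_v² + f_b²) = √(462.5² + 2255²) = 2302 N/mm.
φr_n = 0.75 × 0.6 × 490 × (0.707 × 16) = 2494 N/mm → adequate.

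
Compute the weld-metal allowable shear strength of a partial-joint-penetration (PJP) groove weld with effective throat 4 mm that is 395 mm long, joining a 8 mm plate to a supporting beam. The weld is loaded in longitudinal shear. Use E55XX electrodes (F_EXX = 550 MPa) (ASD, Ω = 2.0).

Effective throat (given) t_e = 4 mm.
A_we = 4 × 395 = 1580 mm².
F_nw = 0.6 F_EXX = 330 MPa.
R_n/Ω = (330 × 1580) / 2.0 × 10⁻³ = 260.7 kN.

R_n/Ω ≈ 261 kN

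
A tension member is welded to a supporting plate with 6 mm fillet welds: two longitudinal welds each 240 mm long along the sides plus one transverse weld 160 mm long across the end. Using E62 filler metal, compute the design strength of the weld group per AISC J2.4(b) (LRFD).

φR_n ≈ 767 kN

E62XX → F_EXX = 620 MPa.
t_e = 0.707 × 6 = 4.242 mm.
R_nwl = 0.6 × 620 × 4.242 × 480 × 10⁻³ = 757.5 kN (longitudinal, 2 welds).
R_nwt = 0.6 × 620 × 4.242 × 160 × 10⁻³ = 252.5 kN (transverse, base value).
(i) R_nwl + R_nwt = 1010 kN; (ii) 0.85 R_nwl + 1.5 R_nwt = 1023 kN.
R_n = max = 1023 kN [governs: (ii)]; φR_n = 766.9 kN.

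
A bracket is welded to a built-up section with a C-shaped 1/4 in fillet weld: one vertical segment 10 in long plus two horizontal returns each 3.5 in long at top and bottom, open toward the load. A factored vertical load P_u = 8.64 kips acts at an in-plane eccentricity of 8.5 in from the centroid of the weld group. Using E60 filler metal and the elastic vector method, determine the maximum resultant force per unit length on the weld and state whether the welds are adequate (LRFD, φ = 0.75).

f_max ≈ 1.81 kip/in; adequate

E60XX → F_EXX = 60 ksi.
Total weld length L_w = 17 in. Treat welds as unit-width lines.
Centroid: x̄ = 2×3.5×1.75 / 17 = 0.7206 in from the vertical weld.
Polar moment about centroid: J = I_x + I_y = [10³/12 + 2×3.5×5²] + [10×0.7206² + 2(3.5³/12 + 3.5×1.029²)] = 278.1 in³.
Direct shear f_v = P/L_w = 8.64 / 17 = 0.5082 kip/in (vertical).
Torsion M = P·e = 8.64 × 8.5 = 73.44 kip·in.
Critical point at (x, y) = (2.779, 5) from centroid. f_tx = M·y/J = 1.32 kip/in; f_ty = M·x/J = 0.734 kip/in.
Resultant f_max = √[f_tx² + (f_v + f_ty)²] = √[1.32² + (0.5082 + 0.734)²] = 1.813 kip/in.
Capacity per unit length: φr_n = 0.75 × 0.6 × 60 × (0.707 × 0.25) = 4.772 kip/in.
1.813 ≤ 4.772 → adequate.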